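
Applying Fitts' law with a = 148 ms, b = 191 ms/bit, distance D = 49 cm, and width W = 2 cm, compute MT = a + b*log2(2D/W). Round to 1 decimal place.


MT = 148 + 191 * log2(2*49/2)
2D/W = 49.0
log2(49.0) = 5.6147
MT = 148 + 191 * 5.6147
= 1220.4 ms


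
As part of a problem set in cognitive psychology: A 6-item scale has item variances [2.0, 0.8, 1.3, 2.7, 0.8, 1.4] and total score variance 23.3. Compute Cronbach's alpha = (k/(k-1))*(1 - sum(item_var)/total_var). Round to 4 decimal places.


alpha = (k/(k-1)) * (1 - sum(s_i^2)/s_total^2)
sum(item variances) = 9.0
k/(k-1) = 6/5 = 1.2
1 - 9.0/23.3 = 1 - 0.386266 = 0.613734
alpha = 1.2 * 0.613734
= 0.7365


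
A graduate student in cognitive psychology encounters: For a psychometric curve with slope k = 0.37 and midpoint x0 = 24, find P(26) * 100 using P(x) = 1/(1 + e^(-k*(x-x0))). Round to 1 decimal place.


P(x) = 1/(1 + e^(-0.37*(26 - 24)))
Exponent = -0.37 * 2 = -0.74
e^(-0.74) = 0.477114
P = 1/(1 + 0.477114) = 0.676996
Percentage = 67.7


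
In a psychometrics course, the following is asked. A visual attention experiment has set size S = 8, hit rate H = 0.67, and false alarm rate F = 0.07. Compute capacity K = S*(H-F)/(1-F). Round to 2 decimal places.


K = S * (H - F) / (1 - F)
H - F = 0.6
1 - F = 0.93
K = 8 * 0.6 / 0.93
= 5.16


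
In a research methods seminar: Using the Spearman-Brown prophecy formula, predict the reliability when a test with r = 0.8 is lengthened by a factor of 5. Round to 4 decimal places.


r_new = n*r / (1 + (n-1)*r)
Numerator = 5 * 0.8 = 4.0
Denominator = 1 + 4 * 0.8 = 4.2
r_new = 4.0 / 4.2
= 0.9524


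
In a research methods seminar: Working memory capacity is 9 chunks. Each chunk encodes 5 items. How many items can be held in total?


Total items = chunks * items_per_chunk
= 9 * 5
= 45


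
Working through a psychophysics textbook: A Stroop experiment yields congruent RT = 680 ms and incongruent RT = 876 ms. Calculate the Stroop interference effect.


Stroop effect = RT(incongruent) - RT(congruent)
= 876 - 680
= 196 ms


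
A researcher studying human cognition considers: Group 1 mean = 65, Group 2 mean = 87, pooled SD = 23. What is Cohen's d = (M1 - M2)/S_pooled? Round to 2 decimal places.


Cohen's d = (M1 - M2) / S_pooled
= (65 - 87) / 23
= -22 / 23
= -0.96


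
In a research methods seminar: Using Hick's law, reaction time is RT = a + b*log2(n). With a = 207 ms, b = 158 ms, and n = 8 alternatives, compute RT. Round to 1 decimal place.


RT = 207 + 158 * log2(8)
log2(8) = 3.0
RT = 207 + 158 * 3.0
= 207 + 474.0
= 681.0 ms


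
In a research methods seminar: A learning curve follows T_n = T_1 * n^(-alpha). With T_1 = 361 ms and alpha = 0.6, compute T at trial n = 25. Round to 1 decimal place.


T_n = 361 * 25^(-0.6)
25^(-0.6) = 0.144956
T_n = 361 * 0.144956
= 52.3 ms


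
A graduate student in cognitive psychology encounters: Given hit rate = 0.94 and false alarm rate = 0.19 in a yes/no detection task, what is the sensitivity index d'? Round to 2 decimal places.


d' = z(HR) - z(FAR)
z(0.94) = 1.5548
z(0.19) = -0.8779
d' = 1.5548 - -0.8779
= 2.43


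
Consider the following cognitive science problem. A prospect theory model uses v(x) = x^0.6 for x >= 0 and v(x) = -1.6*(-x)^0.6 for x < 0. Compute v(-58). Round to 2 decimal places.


Since x = -58 < 0, use v(x) = -lambda*(-x)^alpha
(-x) = 58
58^0.6 = 11.4303
v(-58) = -1.6 * 11.4303
= -18.29


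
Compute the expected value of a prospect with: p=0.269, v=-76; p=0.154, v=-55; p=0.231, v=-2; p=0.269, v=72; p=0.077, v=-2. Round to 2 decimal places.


EU = sum(p_i * v_i)
0.269 * -76 = -20.444
0.154 * -55 = -8.47
0.231 * -2 = -0.462
0.269 * 72 = 19.368
0.077 * -2 = -0.154
EU = -20.444 + -8.47 + -0.462 + 19.368 + -0.154
= -10.16


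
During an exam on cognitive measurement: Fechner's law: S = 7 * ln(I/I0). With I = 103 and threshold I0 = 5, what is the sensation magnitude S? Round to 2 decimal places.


S = 7 * ln(103/5)
I/I0 = 20.6
ln(20.6) = 3.0253
S = 7 * 3.0253
= 21.18


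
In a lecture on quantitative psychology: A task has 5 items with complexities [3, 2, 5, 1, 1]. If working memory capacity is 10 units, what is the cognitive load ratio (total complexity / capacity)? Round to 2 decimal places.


Total complexity = 3 + 2 + 5 + 1 + 1 = 12
Load = total / capacity = 12 / 10
= 1.20


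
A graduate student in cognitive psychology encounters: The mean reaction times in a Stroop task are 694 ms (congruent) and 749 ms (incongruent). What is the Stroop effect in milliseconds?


Stroop effect = RT(incongruent) - RT(congruent)
= 749 - 694
= 55 ms


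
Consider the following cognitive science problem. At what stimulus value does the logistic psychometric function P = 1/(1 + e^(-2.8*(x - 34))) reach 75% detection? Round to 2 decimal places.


At P = 0.75: 0.75 = 1/(1 + e^(-k*(x-x0)))
Solving: e^(-k*(x-x0)) = 1/3
x = x0 + ln(3)/k
ln(3) = 1.0986
x = 34 + 1.0986/2.8
= 34 + 0.3924
= 34.39


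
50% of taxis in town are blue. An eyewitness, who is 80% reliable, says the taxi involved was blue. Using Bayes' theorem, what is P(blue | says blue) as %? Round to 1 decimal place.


P(blue | says blue) = P(says blue | blue)*P(blue) / [P(says blue | blue)*P(blue) + P(says blue | not blue)*P(not blue)]
Numerator = 0.8 * 0.5 = 0.4
False identification = 0.2 * 0.5 = 0.1
P = 0.4 / (0.4 + 0.1)
= 0.4 / 0.5
As percentage = 80.0


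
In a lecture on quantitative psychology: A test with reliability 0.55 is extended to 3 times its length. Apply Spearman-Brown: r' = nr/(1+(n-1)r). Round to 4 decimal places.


r_new = n*r / (1 + (n-1)*r)
Numerator = 3 * 0.55 = 1.65
Denominator = 1 + 2 * 0.55 = 2.1
r_new = 1.65 / 2.1
= 0.7857


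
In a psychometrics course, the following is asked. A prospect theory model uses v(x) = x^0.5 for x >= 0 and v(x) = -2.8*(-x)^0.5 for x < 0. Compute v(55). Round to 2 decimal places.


Since x = 55 >= 0, use v(x) = x^0.5
55^0.5 = 7.4162
v(55) = 7.42


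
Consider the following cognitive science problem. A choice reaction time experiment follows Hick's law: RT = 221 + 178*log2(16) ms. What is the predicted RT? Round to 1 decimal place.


RT = 221 + 178 * log2(16)
log2(16) = 4.0
RT = 221 + 178 * 4.0
= 221 + 712.0
= 933.0 ms


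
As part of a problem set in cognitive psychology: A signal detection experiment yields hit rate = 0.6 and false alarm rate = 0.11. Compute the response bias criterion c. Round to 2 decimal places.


c = -0.5 * (z(HR) + z(FAR))
z(0.6) = 0.2533
z(0.11) = -1.2265
c = -0.5 * (0.2533 + -1.2265)
= -0.5 * -0.9732
= 0.49


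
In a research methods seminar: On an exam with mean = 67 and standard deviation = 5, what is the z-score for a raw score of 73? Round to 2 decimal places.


z = (X - mu) / sigma
= (73 - 67) / 5
= 6 / 5
= 1.20


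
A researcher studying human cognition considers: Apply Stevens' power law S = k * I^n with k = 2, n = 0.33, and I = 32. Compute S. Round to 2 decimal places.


S = 2 * 32^0.33
32^0.33 = 3.1383
S = 2 * 3.1383
= 6.28


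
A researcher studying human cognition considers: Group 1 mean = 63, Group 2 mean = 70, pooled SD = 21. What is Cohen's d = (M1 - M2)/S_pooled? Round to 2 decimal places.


Cohen's d = (M1 - M2) / S_pooled
= (63 - 70) / 21
= -7 / 21
= -0.33


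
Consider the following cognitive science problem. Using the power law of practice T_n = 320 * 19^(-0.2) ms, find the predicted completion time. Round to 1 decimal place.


T_n = 320 * 19^(-0.2)
19^(-0.2) = 0.554944
T_n = 320 * 0.554944
= 177.6 ms


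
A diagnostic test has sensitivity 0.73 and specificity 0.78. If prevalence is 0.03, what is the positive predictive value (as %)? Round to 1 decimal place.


PPV = (sens * prev) / (sens * prev + (1-spec) * (1-prev))
Numerator = 0.73 * 0.03 = 0.0219
P(positive and no disease) = (1 - spec) * (1 - prev) = (1 - 0.78) * (1 - 0.03) = 0.2134
Denominator = 0.0219 + 0.2134 = 0.2353
PPV = 0.0219 / 0.2353 = 0.093073
As percentage = 9.3


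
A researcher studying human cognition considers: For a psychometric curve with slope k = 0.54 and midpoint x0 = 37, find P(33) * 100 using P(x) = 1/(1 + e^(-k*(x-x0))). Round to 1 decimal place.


P(x) = 1/(1 + e^(-0.54*(33 - 37)))
Exponent = -0.54 * -4 = 2.16
e^(2.16) = 8.671138
P = 1/(1 + 8.671138) = 0.1034
Percentage = 10.3


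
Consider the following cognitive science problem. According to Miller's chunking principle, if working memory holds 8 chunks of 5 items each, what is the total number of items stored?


Total items = chunks * items_per_chunk
= 8 * 5
= 40


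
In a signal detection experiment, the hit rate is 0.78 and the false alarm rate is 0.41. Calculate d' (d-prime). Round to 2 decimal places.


d' = z(HR) - z(FAR)
z(0.78) = 0.7722
z(0.41) = -0.2275
d' = 0.7722 - -0.2275
= 1.00


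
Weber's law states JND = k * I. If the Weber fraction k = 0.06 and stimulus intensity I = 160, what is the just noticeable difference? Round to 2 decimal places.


JND = k * I
JND = 0.06 * 160
= 9.60


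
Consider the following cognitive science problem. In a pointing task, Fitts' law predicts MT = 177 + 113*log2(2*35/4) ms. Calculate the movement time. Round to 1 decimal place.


MT = 177 + 113 * log2(2*35/4)
2D/W = 17.5
log2(17.5) = 4.1293
MT = 177 + 113 * 4.1293
= 643.6 ms


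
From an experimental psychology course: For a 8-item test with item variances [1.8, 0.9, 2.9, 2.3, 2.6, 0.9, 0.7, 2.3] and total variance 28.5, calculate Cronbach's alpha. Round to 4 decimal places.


alpha = (k/(k-1)) * (1 - sum(s_i^2)/s_total^2)
sum(item variances) = 14.4
k/(k-1) = 8/7 = 1.142857
1 - 14.4/28.5 = 1 - 0.505263 = 0.494737
alpha = 1.142857 * 0.494737
= 0.5654


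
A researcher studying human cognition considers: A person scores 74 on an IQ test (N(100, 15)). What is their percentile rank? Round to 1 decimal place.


z = (IQ - mean) / SD
z = (74 - 100) / 15 = -1.7333
Percentile = Phi(-1.7333) * 100
Phi(-1.7333) = 0.041521
= 4.2


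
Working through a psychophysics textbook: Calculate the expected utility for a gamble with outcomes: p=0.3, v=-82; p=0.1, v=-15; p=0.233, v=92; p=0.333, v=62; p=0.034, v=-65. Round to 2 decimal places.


EU = sum(p_i * v_i)
0.3 * -82 = -24.6
0.1 * -15 = -1.5
0.233 * 92 = 21.436
0.333 * 62 = 20.646
0.034 * -65 = -2.21
EU = -24.6 + -1.5 + 21.436 + 20.646 + -2.21
= 13.77


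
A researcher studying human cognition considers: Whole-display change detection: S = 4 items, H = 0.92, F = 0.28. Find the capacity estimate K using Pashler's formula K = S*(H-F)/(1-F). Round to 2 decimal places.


K = S * (H - F) / (1 - F)
H - F = 0.64
1 - F = 0.72
K = 4 * 0.64 / 0.72
= 3.56


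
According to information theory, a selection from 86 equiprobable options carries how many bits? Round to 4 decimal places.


H = log2(n)
H = log2(86)
= 6.4263


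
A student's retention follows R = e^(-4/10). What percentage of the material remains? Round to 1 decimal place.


R = e^(-t/S)
-t/S = -4/10 = -0.4
R = e^(-0.4) = 0.67032
Percentage = 0.67032 * 100
= 67.0


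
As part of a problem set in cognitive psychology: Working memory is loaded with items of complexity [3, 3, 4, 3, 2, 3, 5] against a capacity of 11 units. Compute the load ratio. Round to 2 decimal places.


Total complexity = 3 + 3 + 4 + 3 + 2 + 3 + 5 = 23
Load = total / capacity = 23 / 11
= 2.09


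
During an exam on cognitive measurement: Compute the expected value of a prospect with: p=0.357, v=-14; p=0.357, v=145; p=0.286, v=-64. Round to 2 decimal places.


EU = sum(p_i * v_i)
0.357 * -14 = -4.998
0.357 * 145 = 51.765
0.286 * -64 = -18.304
EU = -4.998 + 51.765 + -18.304
= 28.46


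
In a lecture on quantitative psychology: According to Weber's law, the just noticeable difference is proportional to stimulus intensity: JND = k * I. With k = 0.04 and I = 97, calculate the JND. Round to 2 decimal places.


JND = k * I
JND = 0.04 * 97
= 3.88


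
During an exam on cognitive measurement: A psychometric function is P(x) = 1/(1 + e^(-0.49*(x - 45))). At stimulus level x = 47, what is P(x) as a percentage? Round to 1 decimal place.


P(x) = 1/(1 + e^(-0.49*(47 - 45)))
Exponent = -0.49 * 2 = -0.98
e^(-0.98) = 0.375311
P = 1/(1 + 0.375311) = 0.727108
Percentage = 72.7


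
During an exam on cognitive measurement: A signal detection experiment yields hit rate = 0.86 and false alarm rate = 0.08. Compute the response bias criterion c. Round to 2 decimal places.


c = -0.5 * (z(HR) + z(FAR))
z(0.86) = 1.0803
z(0.08) = -1.4051
c = -0.5 * (1.0803 + -1.4051)
= -0.5 * -0.3248
= 0.16


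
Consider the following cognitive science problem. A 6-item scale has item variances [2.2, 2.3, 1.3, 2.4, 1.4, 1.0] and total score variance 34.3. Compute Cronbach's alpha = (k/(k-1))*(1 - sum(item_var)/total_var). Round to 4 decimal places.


alpha = (k/(k-1)) * (1 - sum(s_i^2)/s_total^2)
sum(item variances) = 10.6
k/(k-1) = 6/5 = 1.2
1 - 10.6/34.3 = 1 - 0.309038 = 0.690962
alpha = 1.2 * 0.690962
= 0.8292


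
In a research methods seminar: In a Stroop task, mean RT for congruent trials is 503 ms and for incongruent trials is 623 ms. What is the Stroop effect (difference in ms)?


Stroop effect = RT(incongruent) - RT(congruent)
= 623 - 503
= 120 ms


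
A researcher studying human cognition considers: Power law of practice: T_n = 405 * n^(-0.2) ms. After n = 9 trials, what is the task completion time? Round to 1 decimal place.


T_n = 405 * 9^(-0.2)
9^(-0.2) = 0.644394
T_n = 405 * 0.644394
= 261.0 ms


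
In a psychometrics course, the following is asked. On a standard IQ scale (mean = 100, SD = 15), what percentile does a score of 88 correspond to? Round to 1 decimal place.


z = (IQ - mean) / SD
z = (88 - 100) / 15 = -0.8
Percentile = Phi(-0.8) * 100
Phi(-0.8) = 0.211855
= 21.2


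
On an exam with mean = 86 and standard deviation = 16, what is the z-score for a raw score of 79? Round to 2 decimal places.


z = (X - mu) / sigma
= (79 - 86) / 16
= -7 / 16
= -0.44


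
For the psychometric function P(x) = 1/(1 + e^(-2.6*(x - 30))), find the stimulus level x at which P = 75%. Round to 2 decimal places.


At P = 0.75: 0.75 = 1/(1 + e^(-k*(x-x0)))
Solving: e^(-k*(x-x0)) = 1/3
x = x0 + ln(3)/k
ln(3) = 1.0986
x = 30 + 1.0986/2.6
= 30 + 0.4225
= 30.42


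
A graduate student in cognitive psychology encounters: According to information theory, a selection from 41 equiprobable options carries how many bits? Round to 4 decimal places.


H = log2(n)
H = log2(41)
= 5.3576


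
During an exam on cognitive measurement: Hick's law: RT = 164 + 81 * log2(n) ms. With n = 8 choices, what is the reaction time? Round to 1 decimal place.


RT = 164 + 81 * log2(8)
log2(8) = 3.0
RT = 164 + 81 * 3.0
= 164 + 243.0
= 407.0 ms


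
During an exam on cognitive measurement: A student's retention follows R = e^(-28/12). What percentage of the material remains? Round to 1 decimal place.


R = e^(-t/S)
-t/S = -28/12 = -2.333333
R = e^(-2.333333) = 0.096972
Percentage = 0.096972 * 100
= 9.7


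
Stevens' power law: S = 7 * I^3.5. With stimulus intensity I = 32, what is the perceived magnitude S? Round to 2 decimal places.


S = 7 * 32^3.5
32^3.5 = 185363.8
S = 7 * 185363.8
= 1297546.60


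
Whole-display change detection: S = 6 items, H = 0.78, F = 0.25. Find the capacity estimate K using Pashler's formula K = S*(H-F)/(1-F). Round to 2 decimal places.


K = S * (H - F) / (1 - F)
H - F = 0.53
1 - F = 0.75
K = 6 * 0.53 / 0.75
= 4.24


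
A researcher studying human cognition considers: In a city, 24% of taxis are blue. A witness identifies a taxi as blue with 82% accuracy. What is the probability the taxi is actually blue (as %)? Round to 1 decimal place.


P(blue | says blue) = P(says blue | blue)*P(blue) / [P(says blue | blue)*P(blue) + P(says blue | not blue)*P(not blue)]
Numerator = 0.82 * 0.24 = 0.1968
False identification = 0.18 * 0.76 = 0.1368
P = 0.1968 / (0.1968 + 0.1368)
= 0.1968 / 0.3336
As percentage = 59.0


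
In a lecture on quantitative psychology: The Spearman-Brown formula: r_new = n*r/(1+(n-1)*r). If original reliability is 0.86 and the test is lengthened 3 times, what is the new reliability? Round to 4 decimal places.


r_new = n*r / (1 + (n-1)*r)
Numerator = 3 * 0.86 = 2.58
Denominator = 1 + 2 * 0.86 = 2.72
r_new = 2.58 / 2.72
= 0.9485


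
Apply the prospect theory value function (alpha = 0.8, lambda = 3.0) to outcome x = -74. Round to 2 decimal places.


Since x = -74 < 0, use v(x) = -lambda*(-x)^alpha
(-x) = 74
74^0.8 = 31.2885
v(-74) = -3.0 * 31.2885
= -93.87


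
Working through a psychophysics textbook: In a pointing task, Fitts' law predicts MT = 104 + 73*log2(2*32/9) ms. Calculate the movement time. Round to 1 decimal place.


MT = 104 + 73 * log2(2*32/9)
2D/W = 7.111111
log2(7.111111) = 2.8301
MT = 104 + 73 * 2.8301
= 310.6 ms


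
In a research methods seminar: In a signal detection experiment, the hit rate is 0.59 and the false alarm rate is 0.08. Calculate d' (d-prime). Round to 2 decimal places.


d' = z(HR) - z(FAR)
z(0.59) = 0.2275
z(0.08) = -1.4051
d' = 0.2275 - -1.4051
= 1.63


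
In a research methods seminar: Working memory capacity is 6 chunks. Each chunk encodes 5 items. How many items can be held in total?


Total items = chunks * items_per_chunk
= 6 * 5
= 30


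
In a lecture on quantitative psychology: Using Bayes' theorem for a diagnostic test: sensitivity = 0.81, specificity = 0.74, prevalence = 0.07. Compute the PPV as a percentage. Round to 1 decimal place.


PPV = (sens * prev) / (sens * prev + (1-spec) * (1-prev))
Numerator = 0.81 * 0.07 = 0.0567
P(positive and no disease) = (1 - spec) * (1 - prev) = (1 - 0.74) * (1 - 0.07) = 0.2418
Denominator = 0.0567 + 0.2418 = 0.2985
PPV = 0.0567 / 0.2985 = 0.18995
As percentage = 19.0


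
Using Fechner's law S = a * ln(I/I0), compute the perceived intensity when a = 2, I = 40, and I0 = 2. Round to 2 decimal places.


S = 2 * ln(40/2)
I/I0 = 20.0
ln(20.0) = 2.9957
S = 2 * 2.9957
= 5.99


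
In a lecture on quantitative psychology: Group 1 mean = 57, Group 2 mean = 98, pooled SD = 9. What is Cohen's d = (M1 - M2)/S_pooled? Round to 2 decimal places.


Cohen's d = (M1 - M2) / S_pooled
= (57 - 98) / 9
= -41 / 9
= -4.56


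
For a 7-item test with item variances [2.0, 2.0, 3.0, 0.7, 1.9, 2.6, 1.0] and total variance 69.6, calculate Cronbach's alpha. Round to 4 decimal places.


alpha = (k/(k-1)) * (1 - sum(s_i^2)/s_total^2)
sum(item variances) = 13.2
k/(k-1) = 7/6 = 1.166667
1 - 13.2/69.6 = 1 - 0.189655 = 0.810345
alpha = 1.166667 * 0.810345
= 0.9454


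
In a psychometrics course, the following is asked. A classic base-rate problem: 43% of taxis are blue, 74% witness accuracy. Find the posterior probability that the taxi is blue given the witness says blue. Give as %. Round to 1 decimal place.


P(blue | says blue) = P(says blue | blue)*P(blue) / [P(says blue | blue)*P(blue) + P(says blue | not blue)*P(not blue)]
Numerator = 0.74 * 0.43 = 0.3182
False identification = 0.26 * 0.57 = 0.1482
P = 0.3182 / (0.3182 + 0.1482)
= 0.3182 / 0.4664
As percentage = 68.2


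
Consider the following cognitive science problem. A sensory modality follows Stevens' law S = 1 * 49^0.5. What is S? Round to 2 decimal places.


S = 1 * 49^0.5
49^0.5 = 7.0
S = 1 * 7.0
= 7.00


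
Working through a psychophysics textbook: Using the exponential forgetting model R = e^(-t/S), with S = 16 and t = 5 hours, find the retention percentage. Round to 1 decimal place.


R = e^(-t/S)
-t/S = -5/16 = -0.3125
R = e^(-0.3125) = 0.731616
Percentage = 0.731616 * 100
= 73.2


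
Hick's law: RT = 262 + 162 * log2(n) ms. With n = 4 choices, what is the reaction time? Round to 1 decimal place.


RT = 262 + 162 * log2(4)
log2(4) = 2.0
RT = 262 + 162 * 2.0
= 262 + 324.0
= 586.0 ms


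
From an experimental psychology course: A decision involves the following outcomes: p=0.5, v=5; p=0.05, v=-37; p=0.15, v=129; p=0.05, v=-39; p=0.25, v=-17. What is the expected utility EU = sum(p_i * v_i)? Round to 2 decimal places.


EU = sum(p_i * v_i)
0.5 * 5 = 2.5
0.05 * -37 = -1.85
0.15 * 129 = 19.35
0.05 * -39 = -1.95
0.25 * -17 = -4.25
EU = 2.5 + -1.85 + 19.35 + -1.95 + -4.25
= 13.80


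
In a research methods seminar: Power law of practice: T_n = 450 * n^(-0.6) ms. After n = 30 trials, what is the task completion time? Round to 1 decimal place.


T_n = 450 * 30^(-0.6)
30^(-0.6) = 0.129935
T_n = 450 * 0.129935
= 58.5 ms


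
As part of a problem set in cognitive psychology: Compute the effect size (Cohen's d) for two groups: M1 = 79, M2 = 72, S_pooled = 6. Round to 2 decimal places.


Cohen's d = (M1 - M2) / S_pooled
= (79 - 72) / 6
= 7 / 6
= 1.17


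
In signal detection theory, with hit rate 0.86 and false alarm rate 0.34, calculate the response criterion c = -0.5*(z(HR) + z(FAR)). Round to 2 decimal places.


c = -0.5 * (z(HR) + z(FAR))
z(0.86) = 1.0803
z(0.34) = -0.4125
c = -0.5 * (1.0803 + -0.4125)
= -0.5 * 0.6678
= -0.33


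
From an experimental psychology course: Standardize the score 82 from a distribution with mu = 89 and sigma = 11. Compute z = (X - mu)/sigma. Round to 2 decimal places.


z = (X - mu) / sigma
= (82 - 89) / 11
= -7 / 11
= -0.64


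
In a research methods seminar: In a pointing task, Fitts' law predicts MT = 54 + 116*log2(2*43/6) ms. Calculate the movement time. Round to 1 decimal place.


MT = 54 + 116 * log2(2*43/6)
2D/W = 14.333333
log2(14.333333) = 3.8413
MT = 54 + 116 * 3.8413
= 499.6 ms


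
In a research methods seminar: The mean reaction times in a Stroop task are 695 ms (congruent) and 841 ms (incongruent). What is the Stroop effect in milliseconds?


Stroop effect = RT(incongruent) - RT(congruent)
= 841 - 695
= 146 ms


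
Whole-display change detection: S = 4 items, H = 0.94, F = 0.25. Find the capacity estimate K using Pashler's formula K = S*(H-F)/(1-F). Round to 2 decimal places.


K = S * (H - F) / (1 - F)
H - F = 0.69
1 - F = 0.75
K = 4 * 0.69 / 0.75
= 3.68


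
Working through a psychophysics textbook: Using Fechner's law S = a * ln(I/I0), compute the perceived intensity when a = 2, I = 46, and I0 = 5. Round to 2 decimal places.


S = 2 * ln(46/5)
I/I0 = 9.2
ln(9.2) = 2.2192
S = 2 * 2.2192
= 4.44


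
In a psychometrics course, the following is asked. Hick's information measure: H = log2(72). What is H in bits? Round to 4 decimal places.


H = log2(n)
H = log2(72)
= 6.1699


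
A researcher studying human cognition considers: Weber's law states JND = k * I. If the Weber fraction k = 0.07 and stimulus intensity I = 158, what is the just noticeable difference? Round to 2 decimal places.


JND = k * I
JND = 0.07 * 158
= 11.06


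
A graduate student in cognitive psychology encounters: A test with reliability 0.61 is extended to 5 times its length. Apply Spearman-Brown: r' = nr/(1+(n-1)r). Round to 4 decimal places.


r_new = n*r / (1 + (n-1)*r)
Numerator = 5 * 0.61 = 3.05
Denominator = 1 + 4 * 0.61 = 3.44
r_new = 3.05 / 3.44
= 0.8866


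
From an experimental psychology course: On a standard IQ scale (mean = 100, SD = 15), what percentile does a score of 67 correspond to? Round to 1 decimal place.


z = (IQ - mean) / SD
z = (67 - 100) / 15 = -2.2
Percentile = Phi(-2.2) * 100
Phi(-2.2) = 0.013903
= 1.4


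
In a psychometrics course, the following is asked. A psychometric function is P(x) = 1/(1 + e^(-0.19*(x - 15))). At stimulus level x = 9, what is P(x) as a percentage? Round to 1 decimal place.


P(x) = 1/(1 + e^(-0.19*(9 - 15)))
Exponent = -0.19 * -6 = 1.14
e^(1.14) = 3.126768
P = 1/(1 + 3.126768) = 0.24232
Percentage = 24.2


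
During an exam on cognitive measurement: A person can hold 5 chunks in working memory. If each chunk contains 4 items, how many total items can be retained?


Total items = chunks * items_per_chunk
= 5 * 4
= 20


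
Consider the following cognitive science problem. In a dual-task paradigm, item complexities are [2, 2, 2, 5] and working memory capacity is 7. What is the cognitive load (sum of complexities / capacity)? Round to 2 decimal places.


Total complexity = 2 + 2 + 2 + 5 = 11
Load = total / capacity = 11 / 7
= 1.57


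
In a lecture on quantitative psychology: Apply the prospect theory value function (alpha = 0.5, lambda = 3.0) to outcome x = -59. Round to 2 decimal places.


Since x = -59 < 0, use v(x) = -lambda*(-x)^alpha
(-x) = 59
59^0.5 = 7.6811
v(-59) = -3.0 * 7.6811
= -23.04


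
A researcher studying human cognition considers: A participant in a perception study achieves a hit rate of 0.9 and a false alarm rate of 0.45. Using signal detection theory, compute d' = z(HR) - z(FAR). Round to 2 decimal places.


d' = z(HR) - z(FAR)
z(0.9) = 1.2816
z(0.45) = -0.1257
d' = 1.2816 - -0.1257
= 1.41


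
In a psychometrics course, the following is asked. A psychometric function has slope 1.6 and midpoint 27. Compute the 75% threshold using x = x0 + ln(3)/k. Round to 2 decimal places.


At P = 0.75: 0.75 = 1/(1 + e^(-k*(x-x0)))
Solving: e^(-k*(x-x0)) = 1/3
x = x0 + ln(3)/k
ln(3) = 1.0986
x = 27 + 1.0986/1.6
= 27 + 0.6866
= 27.69


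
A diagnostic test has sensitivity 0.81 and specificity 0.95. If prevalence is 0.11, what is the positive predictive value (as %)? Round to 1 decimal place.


PPV = (sens * prev) / (sens * prev + (1-spec) * (1-prev))
Numerator = 0.81 * 0.11 = 0.0891
P(positive and no disease) = (1 - spec) * (1 - prev) = (1 - 0.95) * (1 - 0.11) = 0.0445
Denominator = 0.0891 + 0.0445 = 0.1336
PPV = 0.0891 / 0.1336 = 0.666916
As percentage = 66.7


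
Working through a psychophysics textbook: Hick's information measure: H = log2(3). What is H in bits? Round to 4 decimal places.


H = log2(n)
H = log2(3)
= 1.5850


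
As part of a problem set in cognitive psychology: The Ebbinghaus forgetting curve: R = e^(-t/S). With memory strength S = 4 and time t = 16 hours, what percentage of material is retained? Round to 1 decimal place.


R = e^(-t/S)
-t/S = -16/4 = -4.0
R = e^(-4.0) = 0.018316
Percentage = 0.018316 * 100
= 1.8


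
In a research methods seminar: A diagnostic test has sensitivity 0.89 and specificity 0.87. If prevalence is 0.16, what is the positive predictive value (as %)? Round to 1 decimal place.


PPV = (sens * prev) / (sens * prev + (1-spec) * (1-prev))
Numerator = 0.89 * 0.16 = 0.1424
P(positive and no disease) = (1 - spec) * (1 - prev) = (1 - 0.87) * (1 - 0.16) = 0.1092
Denominator = 0.1424 + 0.1092 = 0.2516
PPV = 0.1424 / 0.2516 = 0.565978
As percentage = 56.6


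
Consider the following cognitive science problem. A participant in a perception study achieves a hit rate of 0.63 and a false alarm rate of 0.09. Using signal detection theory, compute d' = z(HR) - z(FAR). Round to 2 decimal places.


d' = z(HR) - z(FAR)
z(0.63) = 0.3319
z(0.09) = -1.3408
d' = 0.3319 - -1.3408
= 1.67


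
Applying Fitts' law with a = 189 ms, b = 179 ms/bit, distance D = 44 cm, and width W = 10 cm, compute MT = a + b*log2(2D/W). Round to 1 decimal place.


MT = 189 + 179 * log2(2*44/10)
2D/W = 8.8
log2(8.8) = 3.1375
MT = 189 + 179 * 3.1375
= 750.6 ms


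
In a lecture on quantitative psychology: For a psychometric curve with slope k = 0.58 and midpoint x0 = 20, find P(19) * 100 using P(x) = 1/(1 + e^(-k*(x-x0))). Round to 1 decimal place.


P(x) = 1/(1 + e^(-0.58*(19 - 20)))
Exponent = -0.58 * -1 = 0.58
e^(0.58) = 1.786038
P = 1/(1 + 1.786038) = 0.358933
Percentage = 35.9


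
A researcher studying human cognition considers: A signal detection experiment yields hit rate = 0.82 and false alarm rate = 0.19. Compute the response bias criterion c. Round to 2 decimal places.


c = -0.5 * (z(HR) + z(FAR))
z(0.82) = 0.9154
z(0.19) = -0.8779
c = -0.5 * (0.9154 + -0.8779)
= -0.5 * 0.0375
= -0.02


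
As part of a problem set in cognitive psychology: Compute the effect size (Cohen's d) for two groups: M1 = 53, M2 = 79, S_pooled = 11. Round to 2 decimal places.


Cohen's d = (M1 - M2) / S_pooled
= (53 - 79) / 11
= -26 / 11
= -2.36


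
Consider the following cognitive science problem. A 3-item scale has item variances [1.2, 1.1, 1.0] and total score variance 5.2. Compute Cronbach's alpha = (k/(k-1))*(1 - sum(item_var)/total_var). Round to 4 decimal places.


alpha = (k/(k-1)) * (1 - sum(s_i^2)/s_total^2)
sum(item variances) = 3.3
k/(k-1) = 3/2 = 1.5
1 - 3.3/5.2 = 1 - 0.634615 = 0.365385
alpha = 1.5 * 0.365385
= 0.5481


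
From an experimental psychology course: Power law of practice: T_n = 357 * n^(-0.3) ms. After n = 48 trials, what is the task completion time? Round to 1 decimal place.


T_n = 357 * 48^(-0.3)
48^(-0.3) = 0.31306
T_n = 357 * 0.31306
= 111.8 ms


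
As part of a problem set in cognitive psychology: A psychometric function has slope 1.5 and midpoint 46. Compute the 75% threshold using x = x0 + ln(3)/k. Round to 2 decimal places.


At P = 0.75: 0.75 = 1/(1 + e^(-k*(x-x0)))
Solving: e^(-k*(x-x0)) = 1/3
x = x0 + ln(3)/k
ln(3) = 1.0986
x = 46 + 1.0986/1.5
= 46 + 0.7324
= 46.73


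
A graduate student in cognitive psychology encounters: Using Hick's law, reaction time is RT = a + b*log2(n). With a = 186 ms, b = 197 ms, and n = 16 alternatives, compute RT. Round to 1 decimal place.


RT = 186 + 197 * log2(16)
log2(16) = 4.0
RT = 186 + 197 * 4.0
= 186 + 788.0
= 974.0 ms


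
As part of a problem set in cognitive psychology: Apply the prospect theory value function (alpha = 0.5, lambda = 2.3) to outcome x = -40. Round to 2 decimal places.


Since x = -40 < 0, use v(x) = -lambda*(-x)^alpha
(-x) = 40
40^0.5 = 6.3246
v(-40) = -2.3 * 6.3246
= -14.55


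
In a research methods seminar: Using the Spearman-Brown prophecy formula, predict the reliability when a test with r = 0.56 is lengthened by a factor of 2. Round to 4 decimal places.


r_new = n*r / (1 + (n-1)*r)
Numerator = 2 * 0.56 = 1.12
Denominator = 1 + 1 * 0.56 = 1.56
r_new = 1.12 / 1.56
= 0.7179


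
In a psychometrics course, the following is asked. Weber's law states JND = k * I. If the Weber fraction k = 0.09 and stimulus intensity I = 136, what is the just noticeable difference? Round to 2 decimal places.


JND = k * I
JND = 0.09 * 136
= 12.24


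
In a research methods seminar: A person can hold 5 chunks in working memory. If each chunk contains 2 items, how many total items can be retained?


Total items = chunks * items_per_chunk
= 5 * 2
= 10


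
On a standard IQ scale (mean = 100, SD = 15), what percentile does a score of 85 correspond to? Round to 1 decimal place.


z = (IQ - mean) / SD
z = (85 - 100) / 15 = -1.0
Percentile = Phi(-1.0) * 100
Phi(-1.0) = 0.158655
= 15.9


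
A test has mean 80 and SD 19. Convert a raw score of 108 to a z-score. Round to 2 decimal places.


z = (X - mu) / sigma
= (108 - 80) / 19
= 28 / 19
= 1.47


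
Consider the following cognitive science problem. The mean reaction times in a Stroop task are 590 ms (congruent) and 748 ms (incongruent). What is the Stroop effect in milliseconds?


Stroop effect = RT(incongruent) - RT(congruent)
= 748 - 590
= 158 ms


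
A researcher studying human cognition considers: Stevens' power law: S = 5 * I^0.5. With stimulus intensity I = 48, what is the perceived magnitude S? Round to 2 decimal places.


S = 5 * 48^0.5
48^0.5 = 6.9282
S = 5 * 6.9282
= 34.64


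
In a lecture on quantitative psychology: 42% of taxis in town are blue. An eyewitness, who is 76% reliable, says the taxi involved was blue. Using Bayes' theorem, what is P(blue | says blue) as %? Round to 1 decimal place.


P(blue | says blue) = P(says blue | blue)*P(blue) / [P(says blue | blue)*P(blue) + P(says blue | not blue)*P(not blue)]
Numerator = 0.76 * 0.42 = 0.3192
False identification = 0.24 * 0.58 = 0.1392
P = 0.3192 / (0.3192 + 0.1392)
= 0.3192 / 0.4584
As percentage = 69.6


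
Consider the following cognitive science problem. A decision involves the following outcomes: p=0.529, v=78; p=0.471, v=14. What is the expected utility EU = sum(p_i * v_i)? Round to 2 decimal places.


EU = sum(p_i * v_i)
0.529 * 78 = 41.262
0.471 * 14 = 6.594
EU = 41.262 + 6.594
= 47.86


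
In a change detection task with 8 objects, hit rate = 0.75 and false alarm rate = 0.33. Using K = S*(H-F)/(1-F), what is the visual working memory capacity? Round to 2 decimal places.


K = S * (H - F) / (1 - F)
H - F = 0.42
1 - F = 0.67
K = 8 * 0.42 / 0.67
= 5.01


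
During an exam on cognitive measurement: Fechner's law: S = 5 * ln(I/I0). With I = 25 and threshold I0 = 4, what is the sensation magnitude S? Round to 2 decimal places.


S = 5 * ln(25/4)
I/I0 = 6.25
ln(6.25) = 1.8326
S = 5 * 1.8326
= 9.16


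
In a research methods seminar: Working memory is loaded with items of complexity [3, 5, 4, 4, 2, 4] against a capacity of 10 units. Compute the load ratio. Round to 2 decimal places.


Total complexity = 3 + 5 + 4 + 4 + 2 + 4 = 22
Load = total / capacity = 22 / 10
= 2.20


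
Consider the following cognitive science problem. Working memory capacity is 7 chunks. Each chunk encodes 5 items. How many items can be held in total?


Total items = chunks * items_per_chunk
= 7 * 5
= 35


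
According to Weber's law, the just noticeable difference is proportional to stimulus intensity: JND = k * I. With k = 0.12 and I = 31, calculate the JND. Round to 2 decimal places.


JND = k * I
JND = 0.12 * 31
= 3.72


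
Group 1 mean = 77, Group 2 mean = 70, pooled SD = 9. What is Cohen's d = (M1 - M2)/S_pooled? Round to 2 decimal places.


Cohen's d = (M1 - M2) / S_pooled
= (77 - 70) / 9
= 7 / 9
= 0.78


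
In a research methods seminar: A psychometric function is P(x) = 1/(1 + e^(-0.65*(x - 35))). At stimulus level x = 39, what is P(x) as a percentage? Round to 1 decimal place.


P(x) = 1/(1 + e^(-0.65*(39 - 35)))
Exponent = -0.65 * 4 = -2.6
e^(-2.6) = 0.074274
P = 1/(1 + 0.074274) = 0.930861
Percentage = 93.1


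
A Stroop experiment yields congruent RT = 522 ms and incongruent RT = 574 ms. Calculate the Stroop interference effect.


Stroop effect = RT(incongruent) - RT(congruent)
= 574 - 522
= 52 ms


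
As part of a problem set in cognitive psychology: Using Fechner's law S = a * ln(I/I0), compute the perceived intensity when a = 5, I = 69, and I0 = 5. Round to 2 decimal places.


S = 5 * ln(69/5)
I/I0 = 13.8
ln(13.8) = 2.6247
S = 5 * 2.6247
= 13.12


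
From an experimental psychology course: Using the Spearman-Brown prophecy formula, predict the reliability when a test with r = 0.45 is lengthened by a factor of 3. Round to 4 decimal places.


r_new = n*r / (1 + (n-1)*r)
Numerator = 3 * 0.45 = 1.35
Denominator = 1 + 2 * 0.45 = 1.9
r_new = 1.35 / 1.9
= 0.7105


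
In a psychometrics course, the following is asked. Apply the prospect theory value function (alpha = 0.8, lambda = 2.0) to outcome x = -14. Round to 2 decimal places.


Since x = -14 < 0, use v(x) = -lambda*(-x)^alpha
(-x) = 14
14^0.8 = 8.2585
v(-14) = -2.0 * 8.2585
= -16.52


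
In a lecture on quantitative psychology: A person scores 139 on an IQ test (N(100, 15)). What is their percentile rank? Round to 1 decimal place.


z = (IQ - mean) / SD
z = (139 - 100) / 15 = 2.6
Percentile = Phi(2.6) * 100
Phi(2.6) = 0.995339
= 99.5


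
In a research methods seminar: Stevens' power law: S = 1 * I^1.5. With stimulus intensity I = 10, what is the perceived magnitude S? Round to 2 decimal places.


S = 1 * 10^1.5
10^1.5 = 31.6228
S = 1 * 31.6228
= 31.62


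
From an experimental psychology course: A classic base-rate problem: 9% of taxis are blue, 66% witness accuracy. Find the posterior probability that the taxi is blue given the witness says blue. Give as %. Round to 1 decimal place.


P(blue | says blue) = P(says blue | blue)*P(blue) / [P(says blue | blue)*P(blue) + P(says blue | not blue)*P(not blue)]
Numerator = 0.66 * 0.09 = 0.0594
False identification = 0.34 * 0.91 = 0.3094
P = 0.0594 / (0.0594 + 0.3094)
= 0.0594 / 0.3688
As percentage = 16.1


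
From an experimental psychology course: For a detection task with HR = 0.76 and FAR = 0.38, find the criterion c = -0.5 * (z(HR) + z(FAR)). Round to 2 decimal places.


c = -0.5 * (z(HR) + z(FAR))
z(0.76) = 0.7063
z(0.38) = -0.3055
c = -0.5 * (0.7063 + -0.3055)
= -0.5 * 0.4008
= -0.20


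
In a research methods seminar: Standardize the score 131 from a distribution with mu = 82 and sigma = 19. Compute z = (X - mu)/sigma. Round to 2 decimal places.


z = (X - mu) / sigma
= (131 - 82) / 19
= 49 / 19
= 2.58


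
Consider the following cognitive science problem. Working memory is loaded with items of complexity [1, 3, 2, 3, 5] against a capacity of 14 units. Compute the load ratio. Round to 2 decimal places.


Total complexity = 1 + 3 + 2 + 3 + 5 = 14
Load = total / capacity = 14 / 14
= 1.00


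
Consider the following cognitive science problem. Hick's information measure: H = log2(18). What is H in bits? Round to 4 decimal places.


H = log2(n)
H = log2(18)
= 4.1699


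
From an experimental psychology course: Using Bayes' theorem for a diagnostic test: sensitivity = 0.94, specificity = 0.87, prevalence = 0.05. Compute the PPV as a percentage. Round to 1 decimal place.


PPV = (sens * prev) / (sens * prev + (1-spec) * (1-prev))
Numerator = 0.94 * 0.05 = 0.047
P(positive and no disease) = (1 - spec) * (1 - prev) = (1 - 0.87) * (1 - 0.05) = 0.1235
Denominator = 0.047 + 0.1235 = 0.1705
PPV = 0.047 / 0.1705 = 0.27566
As percentage = 27.6


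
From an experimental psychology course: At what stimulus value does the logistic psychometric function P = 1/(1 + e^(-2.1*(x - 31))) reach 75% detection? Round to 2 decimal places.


At P = 0.75: 0.75 = 1/(1 + e^(-k*(x-x0)))
Solving: e^(-k*(x-x0)) = 1/3
x = x0 + ln(3)/k
ln(3) = 1.0986
x = 31 + 1.0986/2.1
= 31 + 0.5231
= 31.52


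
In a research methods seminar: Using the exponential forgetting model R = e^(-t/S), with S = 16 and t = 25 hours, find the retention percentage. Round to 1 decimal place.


R = e^(-t/S)
-t/S = -25/16 = -1.5625
R = e^(-1.5625) = 0.209611
Percentage = 0.209611 * 100
= 21.0


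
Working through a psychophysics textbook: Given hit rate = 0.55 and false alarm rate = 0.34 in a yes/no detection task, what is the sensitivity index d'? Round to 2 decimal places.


d' = z(HR) - z(FAR)
z(0.55) = 0.1257
z(0.34) = -0.4125
d' = 0.1257 - -0.4125
= 0.54


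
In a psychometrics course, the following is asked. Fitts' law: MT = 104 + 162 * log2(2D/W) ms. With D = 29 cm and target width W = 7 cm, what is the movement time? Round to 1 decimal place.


MT = 104 + 162 * log2(2*29/7)
2D/W = 8.285714
log2(8.285714) = 3.0506
MT = 104 + 162 * 3.0506
= 598.2 ms


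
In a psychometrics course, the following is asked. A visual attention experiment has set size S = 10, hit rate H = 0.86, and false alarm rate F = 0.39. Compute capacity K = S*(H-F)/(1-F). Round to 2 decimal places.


K = S * (H - F) / (1 - F)
H - F = 0.47
1 - F = 0.61
K = 10 * 0.47 / 0.61
= 7.70


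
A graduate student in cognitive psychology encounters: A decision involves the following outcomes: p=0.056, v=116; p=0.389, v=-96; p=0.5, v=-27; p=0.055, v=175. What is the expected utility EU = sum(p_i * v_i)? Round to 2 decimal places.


EU = sum(p_i * v_i)
0.056 * 116 = 6.496
0.389 * -96 = -37.344
0.5 * -27 = -13.5
0.055 * 175 = 9.625
EU = 6.496 + -37.344 + -13.5 + 9.625
= -34.72


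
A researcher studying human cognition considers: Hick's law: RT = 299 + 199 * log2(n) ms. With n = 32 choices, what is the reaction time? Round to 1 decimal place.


RT = 299 + 199 * log2(32)
log2(32) = 5.0
RT = 299 + 199 * 5.0
= 299 + 995.0
= 1294.0 ms


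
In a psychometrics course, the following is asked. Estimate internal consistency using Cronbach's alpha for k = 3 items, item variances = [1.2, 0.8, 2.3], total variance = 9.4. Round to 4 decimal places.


alpha = (k/(k-1)) * (1 - sum(s_i^2)/s_total^2)
sum(item variances) = 4.3
k/(k-1) = 3/2 = 1.5
1 - 4.3/9.4 = 1 - 0.457447 = 0.542553
alpha = 1.5 * 0.542553
= 0.8138
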